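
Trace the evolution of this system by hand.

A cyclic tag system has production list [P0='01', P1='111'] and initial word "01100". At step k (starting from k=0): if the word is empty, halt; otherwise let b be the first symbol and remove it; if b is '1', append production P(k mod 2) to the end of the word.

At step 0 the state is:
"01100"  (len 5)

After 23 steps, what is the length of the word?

0) "01100"  (len 5)
1) "1100"  (len 4)
2) "100111"  (len 6)
3) "0011101"  (len 7)
4) "011101"  (len 6)
5) "11101"  (len 5)
6) "1101111"  (len 7)
7) "10111101"  (len 8)
8) "0111101111"  (len 10)
9) "111101111"  (len 9)
10) "11101111111"  (len 11)
11) "110111111101"  (len 12)
12) "10111111101111"  (len 14)
13) "011111110111101"  (len 15)
14) "11111110111101"  (len 14)
15) "111111011110101"  (len 15)
16) "11111011110101111"  (len 17)
17) "111101111010111101"  (len 18)
18) "11101111010111101111"  (len 20)
19) "110111101011110111101"  (len 21)
20) "10111101011110111101111"  (len 23)
21) "011110101111011110111101"  (len 24)
22) "11110101111011110111101"  (len 23)
23) "111010111101111011110101"  (len 24)

24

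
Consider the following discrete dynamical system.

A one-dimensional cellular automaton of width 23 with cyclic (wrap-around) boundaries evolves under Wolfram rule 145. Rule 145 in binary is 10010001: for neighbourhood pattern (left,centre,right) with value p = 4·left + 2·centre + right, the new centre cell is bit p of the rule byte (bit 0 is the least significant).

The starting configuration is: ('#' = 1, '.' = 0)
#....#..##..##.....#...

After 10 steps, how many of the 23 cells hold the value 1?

11

t=0: #....#..##..##.....#...
t=1: .###..#...#...####..##.
t=2: ..#.#..##..##..##.#...#
t=3: #....#...#...#.....##..
t=4: .###..##..##..####...#.
t=5: ..#.#...#...#..##.##..#
t=6: #....##..##..#......#..
t=7: .###...#...#..#####..#.
t=8: ..#.##..##..#..###.#..#
t=9: #.....#...#..#..#...#..
t=10: .####..##..#..#..##..#.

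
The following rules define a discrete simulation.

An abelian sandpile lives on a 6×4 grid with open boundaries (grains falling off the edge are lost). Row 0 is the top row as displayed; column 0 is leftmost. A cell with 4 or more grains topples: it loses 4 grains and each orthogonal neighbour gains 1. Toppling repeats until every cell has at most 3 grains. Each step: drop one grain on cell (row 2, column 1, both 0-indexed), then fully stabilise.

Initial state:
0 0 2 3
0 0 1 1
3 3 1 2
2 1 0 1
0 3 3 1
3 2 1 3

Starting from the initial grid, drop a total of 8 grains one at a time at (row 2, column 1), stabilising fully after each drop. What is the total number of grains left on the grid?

gen 0: 0 0 2 3
0 0 1 1
3 3 1 2
2 1 0 1
0 3 3 1
3 2 1 3
gen 1: 0 0 2 3
1 1 1 1
0 1 2 2
3 2 0 1
0 3 3 1
3 2 1 3
gen 2: 0 0 2 3
1 1 1 1
0 2 2 2
3 2 0 1
0 3 3 1
3 2 1 3
gen 3: 0 0 2 3
1 1 1 1
0 3 2 2
3 2 0 1
0 3 3 1
3 2 1 3
gen 4: 0 0 2 3
1 2 1 1
1 0 3 2
3 3 0 1
0 3 3 1
3 2 1 3
gen 5: 0 0 2 3
1 2 1 1
1 1 3 2
3 3 0 1
0 3 3 1
3 2 1 3
gen 6: 0 0 2 3
1 2 1 1
1 2 3 2
3 3 0 1
0 3 3 1
3 2 1 3
gen 7: 0 0 2 3
1 2 1 1
1 3 3 2
3 3 0 1
0 3 3 1
3 2 1 3
gen 8: 0 0 2 3
1 3 2 1
3 2 0 3
0 2 3 1
2 1 0 2
3 3 2 3

42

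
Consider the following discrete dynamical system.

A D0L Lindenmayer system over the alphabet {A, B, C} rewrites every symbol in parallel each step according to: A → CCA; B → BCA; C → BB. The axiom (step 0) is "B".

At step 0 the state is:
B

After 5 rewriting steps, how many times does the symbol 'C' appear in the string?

51

0) B
1) BCA
2) BCABBCCA
3) BCABBCCABCABCABBBBCCA
4) BCABBCCABCABCABBBBCCABCABBCCABCABBCCABCABCABCABCABBBBCCA
5) BCABBCCABCABCABBBBCCABCABBCCABCABBCCABCABCABCABCABBBBCCABC…BBBBCCABCABBCCABCABBCCABCABBCCABCABBCCABCABCABCABCABBBBCCA  (len 149)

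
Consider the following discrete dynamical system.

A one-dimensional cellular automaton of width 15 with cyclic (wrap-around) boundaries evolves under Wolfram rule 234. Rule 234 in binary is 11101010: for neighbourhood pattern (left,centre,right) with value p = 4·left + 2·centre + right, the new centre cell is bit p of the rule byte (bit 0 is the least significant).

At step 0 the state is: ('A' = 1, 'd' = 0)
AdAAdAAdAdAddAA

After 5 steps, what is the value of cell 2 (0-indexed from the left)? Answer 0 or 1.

gen 0: AdAAdAAdAdAddAA
gen 1: AAAAAAAAdAddAAA
gen 2: AAAAAAAAAddAAAA
gen 3: AAAAAAAAAdAAAAA
gen 4: AAAAAAAAAAAAAAA
gen 5: AAAAAAAAAAAAAAA

1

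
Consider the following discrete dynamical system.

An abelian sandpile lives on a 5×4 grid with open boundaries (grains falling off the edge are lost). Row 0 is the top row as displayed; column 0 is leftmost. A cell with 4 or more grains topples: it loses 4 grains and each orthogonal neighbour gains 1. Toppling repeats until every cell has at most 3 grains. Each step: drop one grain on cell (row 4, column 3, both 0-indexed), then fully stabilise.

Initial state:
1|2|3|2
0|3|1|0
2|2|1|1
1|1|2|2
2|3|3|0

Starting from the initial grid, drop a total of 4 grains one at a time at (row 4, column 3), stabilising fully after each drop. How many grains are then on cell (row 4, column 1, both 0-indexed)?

0

[0] 1|2|3|2
0|3|1|0
2|2|1|1
1|1|2|2
2|3|3|0
[1] 1|2|3|2
0|3|1|0
2|2|1|1
1|1|2|2
2|3|3|1
[2] 1|2|3|2
0|3|1|0
2|2|1|1
1|1|2|2
2|3|3|2
[3] 1|2|3|2
0|3|1|0
2|2|1|1
1|1|2|2
2|3|3|3
[4] 1|2|3|2
0|3|1|0
2|2|1|1
1|2|3|3
3|0|1|1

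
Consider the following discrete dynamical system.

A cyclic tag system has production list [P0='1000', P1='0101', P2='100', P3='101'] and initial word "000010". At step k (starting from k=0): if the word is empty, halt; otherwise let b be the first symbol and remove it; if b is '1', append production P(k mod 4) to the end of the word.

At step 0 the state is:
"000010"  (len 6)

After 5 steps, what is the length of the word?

t=0: "000010"  (len 6)
t=1: "00010"  (len 5)
t=2: "0010"  (len 4)
t=3: "010"  (len 3)
t=4: "10"  (len 2)
t=5: "01000"  (len 5)

5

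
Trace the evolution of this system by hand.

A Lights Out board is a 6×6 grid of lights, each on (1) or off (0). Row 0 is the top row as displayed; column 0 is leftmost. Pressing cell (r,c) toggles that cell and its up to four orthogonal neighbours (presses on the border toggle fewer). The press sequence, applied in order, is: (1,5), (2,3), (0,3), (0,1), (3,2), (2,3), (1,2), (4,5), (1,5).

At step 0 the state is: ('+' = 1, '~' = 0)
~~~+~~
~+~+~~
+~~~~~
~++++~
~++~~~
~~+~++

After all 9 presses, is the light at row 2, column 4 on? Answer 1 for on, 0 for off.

gen 0: ~~~+~~
~+~+~~
+~~~~~
~++++~
~++~~~
~~+~++
gen 1: ~~~+~+
~+~+++
+~~~~+
~++++~
~++~~~
~~+~++
gen 2: ~~~+~+
~+~~++
+~++++
~++~+~
~++~~~
~~+~++
gen 3: ~~+~++
~+~+++
+~++++
~++~+~
~++~~~
~~+~++
gen 4: ++~~++
~~~+++
+~++++
~++~+~
~++~~~
~~+~++
gen 5: ++~~++
~~~+++
+~~+++
~~~++~
~+~~~~
~~+~++
gen 6: ++~~++
~~~~++
+~+~~+
~~~~+~
~+~~~~
~~+~++
gen 7: +++~++
~+++++
+~~~~+
~~~~+~
~+~~~~
~~+~++
gen 8: +++~++
~+++++
+~~~~+
~~~~++
~+~~++
~~+~+~
gen 9: +++~+~
~+++~~
+~~~~~
~~~~++
~+~~++
~~+~+~

0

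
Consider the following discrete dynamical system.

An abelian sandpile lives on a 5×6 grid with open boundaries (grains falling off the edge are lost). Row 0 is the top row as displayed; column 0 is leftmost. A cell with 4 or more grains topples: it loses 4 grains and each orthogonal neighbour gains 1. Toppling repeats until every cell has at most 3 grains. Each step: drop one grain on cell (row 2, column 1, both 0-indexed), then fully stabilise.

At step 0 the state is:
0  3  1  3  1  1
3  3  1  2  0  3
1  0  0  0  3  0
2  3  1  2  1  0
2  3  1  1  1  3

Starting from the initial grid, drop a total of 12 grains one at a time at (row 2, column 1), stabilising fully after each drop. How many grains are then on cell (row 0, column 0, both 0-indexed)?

2

step 0: 0  3  1  3  1  1
3  3  1  2  0  3
1  0  0  0  3  0
2  3  1  2  1  0
2  3  1  1  1  3
step 1: 0  3  1  3  1  1
3  3  1  2  0  3
1  1  0  0  3  0
2  3  1  2  1  0
2  3  1  1  1  3
step 2: 0  3  1  3  1  1
3  3  1  2  0  3
1  2  0  0  3  0
2  3  1  2  1  0
2  3  1  1  1  3
step 3: 0  3  1  3  1  1
3  3  1  2  0  3
1  3  0  0  3  0
2  3  1  2  1  0
2  3  1  1  1  3
step 4: 2  0  2  3  1  1
0  2  2  2  0  3
3  2  1  0  3  0
3  1  2  2  1  0
3  0  2  1  1  3
step 5: 2  0  2  3  1  1
0  2  2  2  0  3
3  3  1  0  3  0
3  1  2  2  1  0
3  0  2  1  1  3
step 6: 2  0  2  3  1  1
1  3  2  2  0  3
1  1  2  0  3  0
1  3  2  2  1  0
0  1  2  1  1  3
step 7: 2  0  2  3  1  1
1  3  2  2  0  3
1  2  2  0  3  0
1  3  2  2  1  0
0  1  2  1  1  3
step 8: 2  0  2  3  1  1
1  3  2  2  0  3
1  3  2  0  3  0
1  3  2  2  1  0
0  1  2  1  1  3
step 9: 2  1  2  3  1  1
2  0  3  2  0  3
2  2  3  0  3  0
2  0  3  2  1  0
0  2  2  1  1  3
step 10: 2  1  2  3  1  1
2  0  3  2  0  3
2  3  3  0  3  0
2  0  3  2  1  0
0  2  2  1  1  3
step 11: 2  1  3  3  1  1
2  2  0  3  0  3
3  1  2  1  3  0
2  2  0  3  1  0
0  2  3  1  1  3
step 12: 2  1  3  3  1  1
2  2  0  3  0  3
3  2  2  1  3  0
2  2  0  3  1  0
0  2  3  1  1  3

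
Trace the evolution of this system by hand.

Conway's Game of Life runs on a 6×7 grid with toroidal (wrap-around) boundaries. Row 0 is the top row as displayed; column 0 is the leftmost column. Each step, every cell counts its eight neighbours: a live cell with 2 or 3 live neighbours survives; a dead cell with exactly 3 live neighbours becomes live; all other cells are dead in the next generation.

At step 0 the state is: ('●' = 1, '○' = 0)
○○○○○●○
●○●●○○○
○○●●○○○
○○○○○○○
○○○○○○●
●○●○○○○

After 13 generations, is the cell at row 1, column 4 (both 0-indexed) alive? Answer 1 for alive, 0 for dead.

step 0: ○○○○○●○
●○●●○○○
○○●●○○○
○○○○○○○
○○○○○○●
●○●○○○○
step 1: ○○●●○○●
○●●●●○○
○●●●○○○
○○○○○○○
○○○○○○○
○○○○○○●
step 2: ●●○○●●○
●○○○●○○
○●○○●○○
○○●○○○○
○○○○○○○
○○○○○○○
step 3: ●●○○●●●
●○○●●○●
○●○●○○○
○○○○○○○
○○○○○○○
○○○○○○○
step 4: ○●○●●○○
○○○●○○○
●○●●●○○
○○○○○○○
○○○○○○○
●○○○○●●
step 5: ●○●●●●●
○●○○○○○
○○●●●○○
○○○●○○○
○○○○○○●
●○○○●●●
step 6: ○○●●○○○
●●○○○○●
○○●●●○○
○○●●●○○
●○○○●○●
○●○○○○○
step 7: ○○●○○○○
●●○○●○○
●○○○●●○
○●●○○○○
●●●○●●○
●●●●○○○
step 8: ○○○○○○○
●●○●●●●
●○●●●●●
○○●○○○○
○○○○●○●
●○○○●○●
step 9: ○●○●○○○
○●○○○○○
○○○○○○○
●●●○○○○
●○○●○○●
●○○○○○●
step 10: ○●●○○○○
○○●○○○○
●○●○○○○
●●●○○○●
○○●○○○○
○●●○○○●
step 11: ●○○●○○○
○○●●○○○
●○●●○○●
●○●●○○●
○○○●○○●
●○○●○○○
step 12: ○●○●●○○
●○○○●○●
●○○○●○●
○○○○●●○
○●○●●○●
●○●●●○●
step 13: ○●○○○○○
○●○○●○●
●○○●●○○
○○○○○○○
○●○○○○●
○○○○○○●

1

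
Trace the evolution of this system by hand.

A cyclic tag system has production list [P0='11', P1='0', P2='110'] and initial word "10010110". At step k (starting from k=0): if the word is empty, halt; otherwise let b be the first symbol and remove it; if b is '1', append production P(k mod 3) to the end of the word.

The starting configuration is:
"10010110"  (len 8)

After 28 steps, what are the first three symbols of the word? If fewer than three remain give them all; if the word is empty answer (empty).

011

t=0: "10010110"  (len 8)
t=1: "001011011"  (len 9)
t=2: "01011011"  (len 8)
t=3: "1011011"  (len 7)
t=4: "01101111"  (len 8)
t=5: "1101111"  (len 7)
t=6: "101111110"  (len 9)
t=7: "0111111011"  (len 10)
t=8: "111111011"  (len 9)
t=9: "11111011110"  (len 11)
t=10: "111101111011"  (len 12)
t=11: "111011110110"  (len 12)
t=12: "11011110110110"  (len 14)
t=13: "101111011011011"  (len 15)
t=14: "011110110110110"  (len 15)
t=15: "11110110110110"  (len 14)
t=16: "111011011011011"  (len 15)
t=17: "110110110110110"  (len 15)
t=18: "10110110110110110"  (len 17)
t=19: "011011011011011011"  (len 18)
t=20: "11011011011011011"  (len 17)
t=21: "1011011011011011110"  (len 19)
t=22: "01101101101101111011"  (len 20)
t=23: "1101101101101111011"  (len 19)
t=24: "101101101101111011110"  (len 21)
t=25: "0110110110111101111011"  (len 22)
t=26: "110110110111101111011"  (len 21)
t=27: "10110110111101111011110"  (len 23)
t=28: "011011011110111101111011"  (len 24)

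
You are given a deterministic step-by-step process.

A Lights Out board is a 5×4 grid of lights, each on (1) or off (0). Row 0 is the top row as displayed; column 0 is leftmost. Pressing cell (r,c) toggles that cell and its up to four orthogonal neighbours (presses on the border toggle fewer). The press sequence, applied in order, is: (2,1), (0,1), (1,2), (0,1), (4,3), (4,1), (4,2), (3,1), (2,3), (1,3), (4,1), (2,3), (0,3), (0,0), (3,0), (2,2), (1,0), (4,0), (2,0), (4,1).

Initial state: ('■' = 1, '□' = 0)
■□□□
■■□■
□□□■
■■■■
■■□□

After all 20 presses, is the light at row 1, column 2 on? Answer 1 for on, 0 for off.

step 0: ■□□□
■■□■
□□□■
■■■■
■■□□
step 1: ■□□□
■□□■
■■■■
■□■■
■■□□
step 2: □■■□
■■□■
■■■■
■□■■
■■□□
step 3: □■□□
■□■□
■■□■
■□■■
■■□□
step 4: ■□■□
■■■□
■■□■
■□■■
■■□□
step 5: ■□■□
■■■□
■■□■
■□■□
■■■■
step 6: ■□■□
■■■□
■■□■
■■■□
□□□■
step 7: ■□■□
■■■□
■■□■
■■□□
□■■□
step 8: ■□■□
■■■□
■□□■
□□■□
□□■□
step 9: ■□■□
■■■■
■□■□
□□■■
□□■□
step 10: ■□■■
■■□□
■□■■
□□■■
□□■□
step 11: ■□■■
■■□□
■□■■
□■■■
■■□□
step 12: ■□■■
■■□■
■□□□
□■■□
■■□□
step 13: ■□□□
■■□□
■□□□
□■■□
■■□□
step 14: □■□□
□■□□
■□□□
□■■□
■■□□
step 15: □■□□
□■□□
□□□□
■□■□
□■□□
step 16: □■□□
□■■□
□■■■
■□□□
□■□□
step 17: ■■□□
■□■□
■■■■
■□□□
□■□□
step 18: ■■□□
■□■□
■■■■
□□□□
■□□□
step 19: ■■□□
□□■□
□□■■
■□□□
■□□□
step 20: ■■□□
□□■□
□□■■
■■□□
□■■□

1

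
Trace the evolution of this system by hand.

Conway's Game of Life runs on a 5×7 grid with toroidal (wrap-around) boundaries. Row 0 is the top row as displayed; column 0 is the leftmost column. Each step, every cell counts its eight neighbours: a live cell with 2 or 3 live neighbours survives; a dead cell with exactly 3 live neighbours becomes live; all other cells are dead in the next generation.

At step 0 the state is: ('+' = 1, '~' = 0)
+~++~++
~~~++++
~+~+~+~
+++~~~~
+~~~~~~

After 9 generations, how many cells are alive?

0) +~++~++
~~~++++
~+~+~+~
+++~~~~
+~~~~~~
1) ++++~~~
~+~~~~~
~+~+~+~
+~+~~~+
~~~+~~~
2) ++~+~~~
~~~++~~
~+~~~~+
+++++~+
~~~+~~+
3) +~~+~~~
~+~++~~
~+~~~~+
~+~++~+
~~~~~++
4) +~++~++
~+~++~~
~+~~~~~
~~+~+~+
~~++~++
5) +~~~~~~
~+~++++
++~~++~
+++~+~+
~~~~~~~
6) +~~~+++
~+++~~~
~~~~~~~
~~+++~+
~~~~~~+
7) +++++++
+++++++
~+~~+~~
~~~+~+~
~~~~~~~
8) ~~~~~~~
~~~~~~~
~+~~~~~
~~~~+~~
++~~~~~
9) ~~~~~~~
~~~~~~~
~~~~~~~
++~~~~~
~~~~~~~

2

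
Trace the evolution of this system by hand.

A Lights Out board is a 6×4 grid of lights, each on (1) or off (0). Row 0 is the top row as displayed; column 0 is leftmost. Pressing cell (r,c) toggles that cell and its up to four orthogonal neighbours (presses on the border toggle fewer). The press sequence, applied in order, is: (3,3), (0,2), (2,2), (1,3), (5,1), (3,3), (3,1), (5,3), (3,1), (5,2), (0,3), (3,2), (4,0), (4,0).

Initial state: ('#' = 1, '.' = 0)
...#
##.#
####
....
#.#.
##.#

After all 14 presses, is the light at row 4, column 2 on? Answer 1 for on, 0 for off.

gen 0: ...#
##.#
####
....
#.#.
##.#
gen 1: ...#
##.#
###.
..##
#.##
##.#
gen 2: .##.
####
###.
..##
#.##
##.#
gen 3: .##.
##.#
#..#
...#
#.##
##.#
gen 4: .###
###.
#...
...#
#.##
##.#
gen 5: .###
###.
#...
...#
####
..##
gen 6: .###
###.
#..#
..#.
###.
..##
gen 7: .###
###.
##.#
##..
#.#.
..##
gen 8: .###
###.
##.#
##..
#.##
....
gen 9: .###
###.
#..#
..#.
####
....
gen 10: .###
###.
#..#
..#.
##.#
.###
gen 11: .#..
####
#..#
..#.
##.#
.###
gen 12: .#..
####
#.##
.#.#
####
.###
gen 13: .#..
####
#.##
##.#
..##
####
gen 14: .#..
####
#.##
.#.#
####
.###

1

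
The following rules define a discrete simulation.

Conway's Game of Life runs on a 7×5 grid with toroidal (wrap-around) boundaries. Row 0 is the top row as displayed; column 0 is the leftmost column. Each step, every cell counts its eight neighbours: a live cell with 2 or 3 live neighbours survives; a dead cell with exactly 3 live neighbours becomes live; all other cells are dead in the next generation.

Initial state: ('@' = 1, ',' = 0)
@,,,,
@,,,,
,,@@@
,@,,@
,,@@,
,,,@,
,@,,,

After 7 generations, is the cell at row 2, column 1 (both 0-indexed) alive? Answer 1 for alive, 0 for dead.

k=0  @,,,,
@,,,,
,,@@@
,@,,@
,,@@,
,,,@,
,@,,,
k=1  @@,,,
@@,@,
,@@@@
@@,,@
,,@@@
,,,@,
,,,,,
k=2  @@@,@
,,,@,
,,,,,
,,,,,
,@@,,
,,@@@
,,,,,
k=3  @@@@@
@@@@@
,,,,,
,,,,,
,@@,,
,@@@,
,,,,,
k=4  ,,,,,
,,,,,
@@@@@
,,,,,
,@,@,
,@,@,
,,,,,
k=5  ,,,,,
@@@@@
@@@@@
,,,,,
,,,,,
,,,,,
,,,,,
k=6  @@@@@
,,,,,
,,,,,
@@@@@
,,,,,
,,,,,
,,,,,
k=7  @@@@@
@@@@@
@@@@@
@@@@@
@@@@@
,,,,,
@@@@@

1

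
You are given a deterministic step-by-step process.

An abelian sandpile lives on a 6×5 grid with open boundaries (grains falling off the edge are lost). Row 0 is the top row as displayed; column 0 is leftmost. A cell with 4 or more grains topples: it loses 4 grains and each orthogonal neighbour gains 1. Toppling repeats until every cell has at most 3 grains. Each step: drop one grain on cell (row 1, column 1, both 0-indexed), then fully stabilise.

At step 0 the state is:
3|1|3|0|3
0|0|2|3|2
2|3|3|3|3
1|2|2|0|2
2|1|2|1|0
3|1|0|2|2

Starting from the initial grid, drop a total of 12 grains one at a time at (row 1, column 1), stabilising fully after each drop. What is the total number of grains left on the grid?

0) 3|1|3|0|3
0|0|2|3|2
2|3|3|3|3
1|2|2|0|2
2|1|2|1|0
3|1|0|2|2
1) 3|1|3|0|3
0|1|2|3|2
2|3|3|3|3
1|2|2|0|2
2|1|2|1|0
3|1|0|2|2
2) 3|1|3|0|3
0|2|2|3|2
2|3|3|3|3
1|2|2|0|2
2|1|2|1|0
3|1|0|2|2
3) 3|1|3|0|3
0|3|2|3|2
2|3|3|3|3
1|2|2|0|2
2|1|2|1|0
3|1|0|2|2
4) 3|3|0|3|0
1|2|2|2|1
3|1|2|2|1
1|3|3|1|3
2|1|2|1|0
3|1|0|2|2
5) 3|3|0|3|0
1|3|2|2|1
3|1|2|2|1
1|3|3|1|3
2|1|2|1|0
3|1|0|2|2
6) 0|1|1|3|0
3|1|3|2|1
3|2|2|2|1
1|3|3|1|3
2|1|2|1|0
3|1|0|2|2
7) 0|1|1|3|0
3|2|3|2|1
3|2|2|2|1
1|3|3|1|3
2|1|2|1|0
3|1|0|2|2
8) 0|1|1|3|0
3|3|3|2|1
3|2|2|2|1
1|3|3|1|3
2|1|2|1|0
3|1|0|2|2
9) 1|2|2|3|0
1|3|1|3|1
1|2|1|3|1
3|1|1|2|3
2|2|3|1|0
3|1|0|2|2
10) 1|3|2|3|0
2|0|2|3|1
1|3|1|3|1
3|1|1|2|3
2|2|3|1|0
3|1|0|2|2
11) 1|3|2|3|0
2|1|2|3|1
1|3|1|3|1
3|1|1|2|3
2|2|3|1|0
3|1|0|2|2
12) 1|3|2|3|0
2|2|2|3|1
1|3|1|3|1
3|1|1|2|3
2|2|3|1|0
3|1|0|2|2

54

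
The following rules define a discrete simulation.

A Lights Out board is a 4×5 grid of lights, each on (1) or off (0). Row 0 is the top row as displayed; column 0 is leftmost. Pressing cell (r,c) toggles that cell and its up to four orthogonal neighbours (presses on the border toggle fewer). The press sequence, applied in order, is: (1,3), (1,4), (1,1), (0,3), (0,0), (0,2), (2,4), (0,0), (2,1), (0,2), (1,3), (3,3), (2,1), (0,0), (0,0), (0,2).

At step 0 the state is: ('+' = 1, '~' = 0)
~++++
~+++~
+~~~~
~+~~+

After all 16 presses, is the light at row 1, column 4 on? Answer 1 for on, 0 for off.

0

k=0  ~++++
~+++~
+~~~~
~+~~+
k=1  ~++~+
~+~~+
+~~+~
~+~~+
k=2  ~++~~
~+~+~
+~~++
~+~~+
k=3  ~~+~~
+~++~
++~++
~+~~+
k=4  ~~~++
+~+~~
++~++
~+~~+
k=5  ++~++
~~+~~
++~++
~+~~+
k=6  +~+~+
~~~~~
++~++
~+~~+
k=7  +~+~+
~~~~+
++~~~
~+~~~
k=8  ~++~+
+~~~+
++~~~
~+~~~
k=9  ~++~+
++~~+
~~+~~
~~~~~
k=10  ~~~++
+++~+
~~+~~
~~~~~
k=11  ~~~~+
++~+~
~~++~
~~~~~
k=12  ~~~~+
++~+~
~~+~~
~~+++
k=13  ~~~~+
+~~+~
++~~~
~++++
k=14  ++~~+
~~~+~
++~~~
~++++
k=15  ~~~~+
+~~+~
++~~~
~++++
k=16  ~++++
+~++~
++~~~
~++++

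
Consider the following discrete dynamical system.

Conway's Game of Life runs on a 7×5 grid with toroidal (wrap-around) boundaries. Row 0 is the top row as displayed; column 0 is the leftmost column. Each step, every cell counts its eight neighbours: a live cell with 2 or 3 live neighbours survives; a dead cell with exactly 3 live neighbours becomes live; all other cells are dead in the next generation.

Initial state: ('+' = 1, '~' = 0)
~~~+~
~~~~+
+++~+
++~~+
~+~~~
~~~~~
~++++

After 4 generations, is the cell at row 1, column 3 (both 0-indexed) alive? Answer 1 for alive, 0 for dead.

[0] ~~~+~
~~~~+
+++~+
++~~+
~+~~~
~~~~~
~++++
[1] +~~~~
~++~+
~~+~~
~~~++
~+~~~
++~+~
~~+++
[2] +~~~~
++++~
+++~+
~~++~
~+~+~
++~+~
~~++~
[3] +~~~~
~~~+~
~~~~~
~~~~~
++~+~
++~+~
+~++~
[4] ~+++~
~~~~~
~~~~~
~~~~~
++~~~
~~~+~
+~++~

0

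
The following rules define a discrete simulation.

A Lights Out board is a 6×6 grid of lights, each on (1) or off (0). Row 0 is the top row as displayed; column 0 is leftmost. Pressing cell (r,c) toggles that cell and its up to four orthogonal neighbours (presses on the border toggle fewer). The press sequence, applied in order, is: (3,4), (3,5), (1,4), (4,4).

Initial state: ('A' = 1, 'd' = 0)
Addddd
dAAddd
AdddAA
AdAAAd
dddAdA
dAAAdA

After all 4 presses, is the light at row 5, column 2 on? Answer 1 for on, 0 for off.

step 0: Addddd
dAAddd
AdddAA
AdAAAd
dddAdA
dAAAdA
step 1: Addddd
dAAddd
AddddA
AdAddA
dddAAA
dAAAdA
step 2: Addddd
dAAddd
Addddd
AdAdAd
dddAAd
dAAAdA
step 3: AdddAd
dAAAAA
AdddAd
AdAdAd
dddAAd
dAAAdA
step 4: AdddAd
dAAAAA
AdddAd
AdAddd
dddddA
dAAAAA

1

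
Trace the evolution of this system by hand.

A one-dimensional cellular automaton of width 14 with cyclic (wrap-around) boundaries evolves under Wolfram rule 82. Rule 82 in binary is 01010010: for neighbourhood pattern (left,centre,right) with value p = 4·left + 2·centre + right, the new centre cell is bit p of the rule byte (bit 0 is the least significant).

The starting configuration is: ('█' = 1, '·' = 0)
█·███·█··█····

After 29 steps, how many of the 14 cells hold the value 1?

k=0  █·███·█··█····
k=1  ····█··██·█··█
k=2  █··█·██·█··██·
k=3  ·██···█··██·█·
k=4  █·██·█·██·█··█
k=5  █··█····█··██·
k=6  ·██·█··█·██·█·
k=7  █·█··██···█··█
k=8  █··██·██·█·██·
k=9  ·██·█··█····█·
k=10  █·█··██·█··█·█
k=11  █··██·█··██···
k=12  ·██·█··██·██·█
k=13  ··█··██·█··█··
k=14  ·█·██·█··██·█·
k=15  █···█··██·█··█
k=16  ██·█·██·█··██·
k=17  ·█····█··██·█·
k=18  █·█··█·██·█··█
k=19  █··██···█··██·
k=20  ·██·██·█·██·█·
k=21  █·█··█····█··█
k=22  █··██·█··█·██·
k=23  ·██·█··██···█·
k=24  █·█··██·██·█·█
k=25  █··██·█··█····
k=26  ·██·█··██·█··█
k=27  ··█··██·█··██·
k=28  ·█·██·█··██·██
k=29  ····█··██·█··█

5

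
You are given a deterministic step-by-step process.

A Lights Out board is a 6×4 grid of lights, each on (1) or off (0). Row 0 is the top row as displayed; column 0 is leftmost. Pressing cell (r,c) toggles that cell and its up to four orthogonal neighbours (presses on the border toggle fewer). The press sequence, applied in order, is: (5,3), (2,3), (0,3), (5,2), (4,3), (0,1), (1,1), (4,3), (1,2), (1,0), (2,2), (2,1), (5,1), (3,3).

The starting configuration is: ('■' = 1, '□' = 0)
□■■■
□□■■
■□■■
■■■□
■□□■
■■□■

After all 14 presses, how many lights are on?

14

[0] □■■■
□□■■
■□■■
■■■□
■□□■
■■□■
[1] □■■■
□□■■
■□■■
■■■□
■□□□
■■■□
[2] □■■■
□□■□
■□□□
■■■■
■□□□
■■■□
[3] □■□□
□□■■
■□□□
■■■■
■□□□
■■■□
[4] □■□□
□□■■
■□□□
■■■■
■□■□
■□□■
[5] □■□□
□□■■
■□□□
■■■□
■□□■
■□□□
[6] ■□■□
□■■■
■□□□
■■■□
■□□■
■□□□
[7] ■■■□
■□□■
■■□□
■■■□
■□□■
■□□□
[8] ■■■□
■□□■
■■□□
■■■■
■□■□
■□□■
[9] ■■□□
■■■□
■■■□
■■■■
■□■□
■□□■
[10] □■□□
□□■□
□■■□
■■■■
■□■□
■□□■
[11] □■□□
□□□□
□□□■
■■□■
■□■□
■□□■
[12] □■□□
□■□□
■■■■
■□□■
■□■□
■□□■
[13] □■□□
□■□□
■■■■
■□□■
■■■□
□■■■
[14] □■□□
□■□□
■■■□
■□■□
■■■■
□■■■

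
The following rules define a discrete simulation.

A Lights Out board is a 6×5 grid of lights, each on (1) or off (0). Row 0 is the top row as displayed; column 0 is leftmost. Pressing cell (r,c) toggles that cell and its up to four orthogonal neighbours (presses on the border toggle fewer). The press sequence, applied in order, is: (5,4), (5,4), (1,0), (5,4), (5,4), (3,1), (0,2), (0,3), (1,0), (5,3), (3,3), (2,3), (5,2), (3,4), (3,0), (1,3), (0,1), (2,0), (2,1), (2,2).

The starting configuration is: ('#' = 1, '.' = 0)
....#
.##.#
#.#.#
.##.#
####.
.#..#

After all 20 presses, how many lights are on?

0) ....#
.##.#
#.#.#
.##.#
####.
.#..#
1) ....#
.##.#
#.#.#
.##.#
#####
.#.#.
2) ....#
.##.#
#.#.#
.##.#
####.
.#..#
3) #...#
#.#.#
..#.#
.##.#
####.
.#..#
4) #...#
#.#.#
..#.#
.##.#
#####
.#.#.
5) #...#
#.#.#
..#.#
.##.#
####.
.#..#
6) #...#
#.#.#
.##.#
#...#
#.##.
.#..#
7) #####
#...#
.##.#
#...#
#.##.
.#..#
8) ##...
#..##
.##.#
#...#
#.##.
.#..#
9) .#...
.#.##
###.#
#...#
#.##.
.#..#
10) .#...
.#.##
###.#
#...#
#.#..
.###.
11) .#...
.#.##
#####
#.##.
#.##.
.###.
12) .#...
.#..#
##...
#.#..
#.##.
.###.
13) .#...
.#..#
##...
#.#..
#..#.
.....
14) .#...
.#..#
##..#
#.###
#..##
.....
15) .#...
.#..#
.#..#
.####
...##
.....
16) .#.#.
.###.
.#.##
.####
...##
.....
17) #.##.
..##.
.#.##
.####
...##
.....
18) #.##.
#.##.
#..##
#####
...##
.....
19) #.##.
####.
.####
#.###
...##
.....
20) #.##.
##.#.
....#
#..##
...##
.....

12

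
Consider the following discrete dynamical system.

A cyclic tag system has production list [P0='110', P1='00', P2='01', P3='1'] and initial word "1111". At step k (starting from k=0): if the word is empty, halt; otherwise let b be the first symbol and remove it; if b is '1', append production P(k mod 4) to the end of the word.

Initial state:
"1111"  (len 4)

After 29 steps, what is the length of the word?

10

0) "1111"  (len 4)
1) "111110"  (len 6)
2) "1111000"  (len 7)
3) "11100001"  (len 8)
4) "11000011"  (len 8)
5) "1000011110"  (len 10)
6) "00001111000"  (len 11)
7) "0001111000"  (len 10)
8) "001111000"  (len 9)
9) "01111000"  (len 8)
10) "1111000"  (len 7)
11) "11100001"  (len 8)
12) "11000011"  (len 8)
13) "1000011110"  (len 10)
14) "00001111000"  (len 11)
15) "0001111000"  (len 10)
16) "001111000"  (len 9)
17) "01111000"  (len 8)
18) "1111000"  (len 7)
19) "11100001"  (len 8)
20) "11000011"  (len 8)
21) "1000011110"  (len 10)
22) "00001111000"  (len 11)
23) "0001111000"  (len 10)
24) "001111000"  (len 9)
25) "01111000"  (len 8)
26) "1111000"  (len 7)
27) "11100001"  (len 8)
28) "11000011"  (len 8)
29) "1000011110"  (len 10)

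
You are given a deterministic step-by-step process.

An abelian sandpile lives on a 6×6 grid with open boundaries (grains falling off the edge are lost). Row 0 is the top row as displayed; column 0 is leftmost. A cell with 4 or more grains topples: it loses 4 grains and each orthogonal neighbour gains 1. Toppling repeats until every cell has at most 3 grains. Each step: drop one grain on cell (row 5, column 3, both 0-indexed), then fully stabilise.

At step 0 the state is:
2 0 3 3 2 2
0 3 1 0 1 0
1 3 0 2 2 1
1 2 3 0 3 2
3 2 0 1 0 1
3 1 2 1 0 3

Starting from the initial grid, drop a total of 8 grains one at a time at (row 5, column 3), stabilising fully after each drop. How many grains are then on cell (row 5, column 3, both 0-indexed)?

k=0  2 0 3 3 2 2
0 3 1 0 1 0
1 3 0 2 2 1
1 2 3 0 3 2
3 2 0 1 0 1
3 1 2 1 0 3
k=1  2 0 3 3 2 2
0 3 1 0 1 0
1 3 0 2 2 1
1 2 3 0 3 2
3 2 0 1 0 1
3 1 2 2 0 3
k=2  2 0 3 3 2 2
0 3 1 0 1 0
1 3 0 2 2 1
1 2 3 0 3 2
3 2 0 1 0 1
3 1 2 3 0 3
k=3  2 0 3 3 2 2
0 3 1 0 1 0
1 3 0 2 2 1
1 2 3 0 3 2
3 2 0 2 0 1
3 1 3 0 1 3
k=4  2 0 3 3 2 2
0 3 1 0 1 0
1 3 0 2 2 1
1 2 3 0 3 2
3 2 0 2 0 1
3 1 3 1 1 3
k=5  2 0 3 3 2 2
0 3 1 0 1 0
1 3 0 2 2 1
1 2 3 0 3 2
3 2 0 2 0 1
3 1 3 2 1 3
k=6  2 0 3 3 2 2
0 3 1 0 1 0
1 3 0 2 2 1
1 2 3 0 3 2
3 2 0 2 0 1
3 1 3 3 1 3
k=7  2 0 3 3 2 2
0 3 1 0 1 0
1 3 0 2 2 1
1 2 3 0 3 2
3 2 1 3 0 1
3 2 0 1 2 3
k=8  2 0 3 3 2 2
0 3 1 0 1 0
1 3 0 2 2 1
1 2 3 0 3 2
3 2 1 3 0 1
3 2 0 2 2 3

2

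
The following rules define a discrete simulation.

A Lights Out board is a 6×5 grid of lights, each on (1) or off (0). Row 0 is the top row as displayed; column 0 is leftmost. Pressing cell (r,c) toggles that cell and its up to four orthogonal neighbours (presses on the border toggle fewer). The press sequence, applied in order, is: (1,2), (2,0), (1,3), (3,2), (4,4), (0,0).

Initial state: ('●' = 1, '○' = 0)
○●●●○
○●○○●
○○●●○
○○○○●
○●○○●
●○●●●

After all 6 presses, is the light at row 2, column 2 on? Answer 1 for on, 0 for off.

t=0: ○●●●○
○●○○●
○○●●○
○○○○●
○●○○●
●○●●●
t=1: ○●○●○
○○●●●
○○○●○
○○○○●
○●○○●
●○●●●
t=2: ○●○●○
●○●●●
●●○●○
●○○○●
○●○○●
●○●●●
t=3: ○●○○○
●○○○○
●●○○○
●○○○●
○●○○●
●○●●●
t=4: ○●○○○
●○○○○
●●●○○
●●●●●
○●●○●
●○●●●
t=5: ○●○○○
●○○○○
●●●○○
●●●●○
○●●●○
●○●●○
t=6: ●○○○○
○○○○○
●●●○○
●●●●○
○●●●○
●○●●○

1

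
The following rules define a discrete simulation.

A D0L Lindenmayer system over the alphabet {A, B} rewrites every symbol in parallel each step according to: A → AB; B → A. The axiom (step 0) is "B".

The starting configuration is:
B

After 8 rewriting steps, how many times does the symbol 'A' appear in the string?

21

0) B
1) A
2) AB
3) ABA
4) ABAAB
5) ABAABABA
6) ABAABABAABAAB
7) ABAABABAABAABABAABABA
8) ABAABABAABAABABAABABAABAABABAABAAB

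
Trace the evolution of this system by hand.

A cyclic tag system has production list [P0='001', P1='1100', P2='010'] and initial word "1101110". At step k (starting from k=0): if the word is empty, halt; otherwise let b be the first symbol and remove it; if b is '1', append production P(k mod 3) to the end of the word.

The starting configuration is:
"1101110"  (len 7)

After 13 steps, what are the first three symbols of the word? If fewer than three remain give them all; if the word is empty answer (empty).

000

[0] "1101110"  (len 7)
[1] "101110001"  (len 9)
[2] "011100011100"  (len 12)
[3] "11100011100"  (len 11)
[4] "1100011100001"  (len 13)
[5] "1000111000011100"  (len 16)
[6] "000111000011100010"  (len 18)
[7] "00111000011100010"  (len 17)
[8] "0111000011100010"  (len 16)
[9] "111000011100010"  (len 15)
[10] "11000011100010001"  (len 17)
[11] "10000111000100011100"  (len 20)
[12] "0000111000100011100010"  (len 22)
[13] "000111000100011100010"  (len 21)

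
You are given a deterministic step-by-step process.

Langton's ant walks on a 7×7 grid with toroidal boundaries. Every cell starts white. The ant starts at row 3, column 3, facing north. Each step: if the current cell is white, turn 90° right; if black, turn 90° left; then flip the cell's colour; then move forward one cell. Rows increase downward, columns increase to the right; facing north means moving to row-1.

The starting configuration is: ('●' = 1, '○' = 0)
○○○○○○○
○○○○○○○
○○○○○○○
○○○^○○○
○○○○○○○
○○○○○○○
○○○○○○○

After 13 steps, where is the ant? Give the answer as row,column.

[0] ○○○○○○○
○○○○○○○
○○○○○○○
○○○^○○○
○○○○○○○
○○○○○○○
○○○○○○○
[1] ○○○○○○○
○○○○○○○
○○○○○○○
○○○●>○○
○○○○○○○
○○○○○○○
○○○○○○○
[2] ○○○○○○○
○○○○○○○
○○○○○○○
○○○●●○○
○○○○v○○
○○○○○○○
○○○○○○○
[3] ○○○○○○○
○○○○○○○
○○○○○○○
○○○●●○○
○○○<●○○
○○○○○○○
○○○○○○○
[4] ○○○○○○○
○○○○○○○
○○○○○○○
○○○^●○○
○○○●●○○
○○○○○○○
○○○○○○○
[5] ○○○○○○○
○○○○○○○
○○○○○○○
○○<○●○○
○○○●●○○
○○○○○○○
○○○○○○○
[6] ○○○○○○○
○○○○○○○
○○^○○○○
○○●○●○○
○○○●●○○
○○○○○○○
○○○○○○○
[7] ○○○○○○○
○○○○○○○
○○●>○○○
○○●○●○○
○○○●●○○
○○○○○○○
○○○○○○○
[8] ○○○○○○○
○○○○○○○
○○●●○○○
○○●v●○○
○○○●●○○
○○○○○○○
○○○○○○○
[9] ○○○○○○○
○○○○○○○
○○●●○○○
○○<●●○○
○○○●●○○
○○○○○○○
○○○○○○○
[10] ○○○○○○○
○○○○○○○
○○●●○○○
○○○●●○○
○○v●●○○
○○○○○○○
○○○○○○○
[11] ○○○○○○○
○○○○○○○
○○●●○○○
○○○●●○○
○<●●●○○
○○○○○○○
○○○○○○○
[12] ○○○○○○○
○○○○○○○
○○●●○○○
○^○●●○○
○●●●●○○
○○○○○○○
○○○○○○○
[13] ○○○○○○○
○○○○○○○
○○●●○○○
○●>●●○○
○●●●●○○
○○○○○○○
○○○○○○○

3,2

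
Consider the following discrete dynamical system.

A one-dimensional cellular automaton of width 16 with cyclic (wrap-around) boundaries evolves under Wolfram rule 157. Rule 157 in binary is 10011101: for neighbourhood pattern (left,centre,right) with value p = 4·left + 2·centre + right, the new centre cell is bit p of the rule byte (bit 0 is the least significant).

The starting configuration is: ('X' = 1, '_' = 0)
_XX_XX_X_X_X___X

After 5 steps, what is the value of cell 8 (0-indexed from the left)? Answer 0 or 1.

0

[0] _XX_XX_X_X_X___X
[1] _X__X__X_X_XXX_X
[2] _XX_XX_X_X_XX__X
[3] _X__X__X_X_X_X_X
[4] _XX_XX_X_X_X_X_X
[5] _X__X__X_X_X_X_X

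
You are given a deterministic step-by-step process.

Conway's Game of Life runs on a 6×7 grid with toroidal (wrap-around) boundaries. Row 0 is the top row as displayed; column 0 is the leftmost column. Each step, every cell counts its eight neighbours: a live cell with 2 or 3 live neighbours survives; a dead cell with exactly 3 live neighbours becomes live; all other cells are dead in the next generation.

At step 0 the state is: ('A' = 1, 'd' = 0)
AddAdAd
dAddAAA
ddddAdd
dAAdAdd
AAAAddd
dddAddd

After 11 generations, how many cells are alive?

2

0) AddAdAd
dAddAAA
ddddAdd
dAAdAdd
AAAAddd
dddAddd
1) AdAAdAd
AddAddA
AAAdAdd
AdddAdd
AdddAdd
AddAddA
2) ddAAdAd
dddddAd
ddAdAAd
AdddAAA
AAdAAAd
AdAAdAd
3) dAAAdAd
ddAddAA
dddAddd
AdAdddd
ddddddd
AddddAd
4) AAAAdAd
dAdddAA
dAAAddA
ddddddd
dAddddA
dAAdAdA
5) dddAddd
dddddAd
dAAddAA
dAddddd
dAAddAd
ddddAdA
6) ddddAAd
ddAdAAA
AAAddAA
dddddAA
AAAddAd
ddAAAAd
7) ddAdddd
ddAdddd
dAAAddd
ddddAdd
AAAdddd
ddAdddd
8) dAAAddd
ddddddd
dAAAddd
Adddddd
dAAAddd
ddAAddd
9) dAdAddd
ddddddd
dAAdddd
Adddddd
dAdAddd
ddddAdd
10) ddddddd
dAddddd
dAddddd
Adddddd
ddddddd
dddAAdd
11) ddddddd
ddddddd
AAddddd
ddddddd
ddddddd
ddddddd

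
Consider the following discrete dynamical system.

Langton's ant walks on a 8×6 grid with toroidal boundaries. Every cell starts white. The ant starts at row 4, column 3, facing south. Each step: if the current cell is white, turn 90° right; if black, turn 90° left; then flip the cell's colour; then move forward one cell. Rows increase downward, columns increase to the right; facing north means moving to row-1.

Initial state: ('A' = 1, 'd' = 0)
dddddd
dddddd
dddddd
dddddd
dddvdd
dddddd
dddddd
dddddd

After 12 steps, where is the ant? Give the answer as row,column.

4,5

gen 0: dddddd
dddddd
dddddd
dddddd
dddvdd
dddddd
dddddd
dddddd
gen 1: dddddd
dddddd
dddddd
dddddd
dd<Add
dddddd
dddddd
dddddd
gen 2: dddddd
dddddd
dddddd
dd^ddd
ddAAdd
dddddd
dddddd
dddddd
gen 3: dddddd
dddddd
dddddd
ddA>dd
ddAAdd
dddddd
dddddd
dddddd
gen 4: dddddd
dddddd
dddddd
ddAAdd
ddAvdd
dddddd
dddddd
dddddd
gen 5: dddddd
dddddd
dddddd
ddAAdd
ddAd>d
dddddd
dddddd
dddddd
gen 6: dddddd
dddddd
dddddd
ddAAdd
ddAdAd
ddddvd
dddddd
dddddd
gen 7: dddddd
dddddd
dddddd
ddAAdd
ddAdAd
ddd<Ad
dddddd
dddddd
gen 8: dddddd
dddddd
dddddd
ddAAdd
ddA^Ad
dddAAd
dddddd
dddddd
gen 9: dddddd
dddddd
dddddd
ddAAdd
ddAA>d
dddAAd
dddddd
dddddd
gen 10: dddddd
dddddd
dddddd
ddAA^d
ddAAdd
dddAAd
dddddd
dddddd
gen 11: dddddd
dddddd
dddddd
ddAAA>
ddAAdd
dddAAd
dddddd
dddddd
gen 12: dddddd
dddddd
dddddd
ddAAAA
ddAAdv
dddAAd
dddddd
dddddd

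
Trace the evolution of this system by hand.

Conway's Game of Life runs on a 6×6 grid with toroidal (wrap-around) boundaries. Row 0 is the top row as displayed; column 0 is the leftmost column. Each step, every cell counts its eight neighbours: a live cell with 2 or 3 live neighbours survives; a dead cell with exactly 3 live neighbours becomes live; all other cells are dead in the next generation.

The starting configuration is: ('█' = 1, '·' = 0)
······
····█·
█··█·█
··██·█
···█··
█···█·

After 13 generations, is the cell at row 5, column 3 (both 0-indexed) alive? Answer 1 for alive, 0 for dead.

0

0) ······
····█·
█··█·█
··██·█
···█··
█···█·
1) ·····█
····██
█·██·█
█·██·█
··██·█
······
2) ····██
···█··
··█···
······
████·█
····█·
3) ···███
···██·
······
█··█··
██████
·██···
4) ·····█
···█·█
···██·
█··█··
····██
······
5) ····█·
···█·█
··██·█
···█··
····██
····██
6) ···█··
··██·█
··██··
··██·█
···█·█
···█··
7) ···█··
······
·█····
······
···█··
··██··
8) ··██··
······
······
······
··██··
··███·
9) ··█·█·
······
······
······
··█·█·
·█··█·
10) ···█··
······
······
······
···█··
·██·██
11) ··███·
······
······
······
··███·
··█·█·
12) ··█·█·
···█··
······
···█··
··█·█·
·█···█
13) ··███·
···█··
······
···█··
··███·
·██·██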